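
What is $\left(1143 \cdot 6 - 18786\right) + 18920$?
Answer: $6992$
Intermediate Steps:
$\left(1143 \cdot 6 - 18786\right) + 18920 = \left(6858 - 18786\right) + 18920 = -11928 + 18920 = 6992$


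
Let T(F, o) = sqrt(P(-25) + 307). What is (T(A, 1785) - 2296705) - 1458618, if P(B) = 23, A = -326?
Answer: -3755323 + sqrt(330) ≈ -3.7553e+6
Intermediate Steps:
T(F, o) = sqrt(330) (T(F, o) = sqrt(23 + 307) = sqrt(330))
(T(A, 1785) - 2296705) - 1458618 = (sqrt(330) - 2296705) - 1458618 = (-2296705 + sqrt(330)) - 1458618 = -3755323 + sqrt(330)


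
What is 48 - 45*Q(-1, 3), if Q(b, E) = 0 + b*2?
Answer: 138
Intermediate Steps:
Q(b, E) = 2*b (Q(b, E) = 0 + 2*b = 2*b)
48 - 45*Q(-1, 3) = 48 - 90*(-1) = 48 - 45*(-2) = 48 + 90 = 138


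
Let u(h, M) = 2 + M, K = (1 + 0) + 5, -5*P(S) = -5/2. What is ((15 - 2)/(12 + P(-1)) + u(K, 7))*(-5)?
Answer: -251/5 ≈ -50.200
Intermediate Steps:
P(S) = ½ (P(S) = -(-1)/2 = -⅕*(-5/2) = ½)
K = 6 (K = 1 + 5 = 6)
((15 - 2)/(12 + P(-1)) + u(K, 7))*(-5) = ((15 - 2)/(12 + ½) + (2 + 7))*(-5) = (13/(25/2) + 9)*(-5) = (13*(2/25) + 9)*(-5) = (26/25 + 9)*(-5) = (251/25)*(-5) = -251/5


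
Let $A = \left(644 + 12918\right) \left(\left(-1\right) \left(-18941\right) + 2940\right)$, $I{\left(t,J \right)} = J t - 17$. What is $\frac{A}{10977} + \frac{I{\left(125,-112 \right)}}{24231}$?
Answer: $\frac{2396799447191}{88661229} \approx 27033.0$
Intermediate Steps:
$I{\left(t,J \right)} = -17 + J t$
$A = 296750122$ ($A = 13562 \left(18941 + 2940\right) = 13562 \cdot 21881 = 296750122$)
$\frac{A}{10977} + \frac{I{\left(125,-112 \right)}}{24231} = \frac{296750122}{10977} + \frac{-17 - 14000}{24231} = 296750122 \cdot \frac{1}{10977} + \left(-17 - 14000\right) \frac{1}{24231} = \frac{296750122}{10977} - \frac{14017}{24231} = \frac{2396799447191}{88661229}$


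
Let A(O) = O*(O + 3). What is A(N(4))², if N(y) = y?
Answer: 784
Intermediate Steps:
A(O) = O*(3 + O)
A(N(4))² = (4*(3 + 4))² = (4*7)² = 28² = 784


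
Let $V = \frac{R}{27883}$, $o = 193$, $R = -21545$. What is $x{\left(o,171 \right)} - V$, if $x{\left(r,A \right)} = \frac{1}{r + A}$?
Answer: $\frac{7870263}{10149412} \approx 0.77544$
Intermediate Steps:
$x{\left(r,A \right)} = \frac{1}{A + r}$
$V = - \frac{21545}{27883} \approx -0.77269$
$x{\left(o,171 \right)} - V = \frac{1}{171 + 193} - - \frac{21545}{27883} = \frac{1}{364} + \frac{21545}{27883} = \frac{7870263}{10149412}$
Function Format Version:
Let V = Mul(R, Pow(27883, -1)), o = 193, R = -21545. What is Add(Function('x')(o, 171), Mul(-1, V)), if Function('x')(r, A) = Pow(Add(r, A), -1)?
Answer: Rational(7870263, 10149412) ≈ 0.77544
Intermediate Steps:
Function('x')(r, A) = Pow(Add(A, r), -1)
V = Rational(-21545, 27883) (V = Mul(-21545, Pow(27883, -1)) = Mul(-21545, Rational(1, 27883)) = Rational(-21545, 27883) ≈ -0.77269)
Add(Function('x')(o, 171), Mul(-1, V)) = Add(Pow(Add(171, 193), -1), Mul(-1, Rational(-21545, 27883))) = Add(Pow(364, -1), Rational(21545, 27883)) = Add(Rational(1, 364), Rational(21545, 27883)) = Rational(7870263, 10149412)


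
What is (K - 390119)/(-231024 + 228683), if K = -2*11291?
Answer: 412701/2341 ≈ 176.29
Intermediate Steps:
K = -22582
(K - 390119)/(-231024 + 228683) = (-22582 - 390119)/(-231024 + 228683) = -412701/(-2341) = -412701*(-1/2341) = 412701/2341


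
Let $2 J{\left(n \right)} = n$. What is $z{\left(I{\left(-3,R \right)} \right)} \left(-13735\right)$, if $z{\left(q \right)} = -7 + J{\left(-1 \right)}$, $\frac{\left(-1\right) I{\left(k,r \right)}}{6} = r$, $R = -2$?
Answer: $\frac{206025}{2} \approx 1.0301 \cdot 10^{5}$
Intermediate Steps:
$J{\left(n \right)} = \frac{n}{2}$
$I{\left(k,r \right)} = - 6 r$
$z{\left(q \right)} = - \frac{15}{2}$ ($z{\left(q \right)} = -7 + \frac{1}{2} \left(-1\right) = -7 - \frac{1}{2} = - \frac{15}{2}$)
$z{\left(I{\left(-3,R \right)} \right)} \left(-13735\right) = \left(- \frac{15}{2}\right) \left(-13735\right) = \frac{206025}{2}$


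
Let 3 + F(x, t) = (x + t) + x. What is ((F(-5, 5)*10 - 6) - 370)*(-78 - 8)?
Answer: 39216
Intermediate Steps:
F(x, t) = -3 + t + 2*x (F(x, t) = -3 + ((x + t) + x) = -3 + ((t + x) + x) = -3 + (t + 2*x) = -3 + t + 2*x)
((F(-5, 5)*10 - 6) - 370)*(-78 - 8) = (((-3 + 5 + 2*(-5))*10 - 6) - 370)*(-78 - 8) = (((-3 + 5 - 10)*10 - 6) - 370)*(-86) = ((-8*10 - 6) - 370)*(-86) = ((-80 - 6) - 370)*(-86) = (-86 - 370)*(-86) = -456*(-86) = 39216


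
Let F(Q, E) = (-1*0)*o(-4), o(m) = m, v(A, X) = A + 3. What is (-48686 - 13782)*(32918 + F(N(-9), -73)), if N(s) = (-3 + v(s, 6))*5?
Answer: -2056321624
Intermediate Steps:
v(A, X) = 3 + A
N(s) = 5*s (N(s) = (-3 + (3 + s))*5 = s*5 = 5*s)
F(Q, E) = 0 (F(Q, E) = -1*0*(-4) = 0*(-4) = 0)
(-48686 - 13782)*(32918 + F(N(-9), -73)) = (-48686 - 13782)*(32918 + 0) = -62468*32918 = -2056321624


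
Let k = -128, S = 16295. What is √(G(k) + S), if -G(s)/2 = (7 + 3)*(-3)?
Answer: √16355 ≈ 127.89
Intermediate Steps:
G(s) = 60 (G(s) = -2*(7 + 3)*(-3) = -20*(-3) = -2*(-30) = 60)
√(G(k) + S) = √(60 + 16295) = √16355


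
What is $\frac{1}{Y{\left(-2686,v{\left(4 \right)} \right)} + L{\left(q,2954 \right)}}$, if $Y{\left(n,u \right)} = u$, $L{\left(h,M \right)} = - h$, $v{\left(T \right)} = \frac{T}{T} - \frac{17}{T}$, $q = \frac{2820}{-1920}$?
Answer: $- \frac{32}{57} \approx -0.5614$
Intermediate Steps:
$q = - \frac{47}{32}$ ($q = 2820 \left(- \frac{1}{1920}\right) = - \frac{47}{32} \approx -1.4688$)
$v{\left(T \right)} = 1 - \frac{17}{T}$
$\frac{1}{Y{\left(-2686,v{\left(4 \right)} \right)} + L{\left(q,2954 \right)}} = \frac{1}{\frac{-17 + 4}{4} - - \frac{47}{32}} = \frac{1}{\frac{1}{4} \left(-13\right) + \frac{47}{32}} = \frac{1}{- \frac{13}{4} + \frac{47}{32}} = \frac{1}{- \frac{57}{32}} = - \frac{32}{57}$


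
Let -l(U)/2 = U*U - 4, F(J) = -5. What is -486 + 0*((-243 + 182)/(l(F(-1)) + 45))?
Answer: -486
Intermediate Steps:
l(U) = 8 - 2*U² (l(U) = -2*(U*U - 4) = -2*(U² - 4) = -2*(-4 + U²) = 8 - 2*U²)
-486 + 0*((-243 + 182)/(l(F(-1)) + 45)) = -486 + 0*((-243 + 182)/((8 - 2*(-5)²) + 45)) = -486 + 0*(-61/((8 - 2*25) + 45)) = -486 + 0*(-61/((8 - 50) + 45)) = -486 + 0*(-61/(-42 + 45)) = -486 + 0*(-61/3) = -486 + 0 = -486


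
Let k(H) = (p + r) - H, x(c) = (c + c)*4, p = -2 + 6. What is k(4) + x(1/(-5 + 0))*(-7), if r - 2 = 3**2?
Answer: 111/5 ≈ 22.200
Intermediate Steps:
p = 4
r = 11 (r = 2 + 3**2 = 2 + 9 = 11)
x(c) = 8*c (x(c) = (2*c)*4 = 8*c)
k(H) = 15 - H (k(H) = (4 + 11) - H = 15 - H)
k(4) + x(1/(-5 + 0))*(-7) = (15 - 1*4) + (8/(-5 + 0))*(-7) = (15 - 4) + (8/(-5))*(-7) = 11 + (8*(-1/5))*(-7) = 11 - 8/5*(-7) = 11 + 56/5 = 111/5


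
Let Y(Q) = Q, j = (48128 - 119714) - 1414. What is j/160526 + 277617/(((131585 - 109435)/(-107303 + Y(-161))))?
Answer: -1197276884834872/888912725 ≈ -1.3469e+6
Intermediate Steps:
j = -73000 (j = -71586 - 1414 = -73000)
j/160526 + 277617/(((131585 - 109435)/(-107303 + Y(-161)))) = -73000/160526 + 277617/(((131585 - 109435)/(-107303 - 161))) = -73000*1/160526 + 277617/((22150/(-107464))) = -36500/80263 + 277617/((22150*(-1/107464))) = -36500/80263 + 277617/(-11075/53732) = -36500/80263 + 277617*(-53732/11075) = -36500/80263 - 14916916644/11075 = -1197276884834872/888912725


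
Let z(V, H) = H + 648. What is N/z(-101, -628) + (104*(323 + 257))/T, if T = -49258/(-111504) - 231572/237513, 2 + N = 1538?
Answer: -1330340989655424/11768157445 ≈ -1.1305e+5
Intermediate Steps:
N = 1536 (N = -2 + 1538 = 1536)
z(V, H) = 648 + H
T = -2353631489/4413941592 (T = -49258*(-1/111504) - 231572*1/237513 = 24629/55752 - 231572/237513 = -2353631489/4413941592 ≈ -0.53323)
N/z(-101, -628) + (104*(323 + 257))/T = 1536/(648 - 628) + (104*(323 + 257))/(-2353631489/4413941592) = 1536/20 + (104*580)*(-4413941592/2353631489) = 1536*(1/20) + 60320*(-4413941592/2353631489) = 384/5 - 266248956829440/2353631489 = -1330340989655424/11768157445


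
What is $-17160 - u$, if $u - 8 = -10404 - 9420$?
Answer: $2656$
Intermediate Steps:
$u = -19816$ ($u = 8 - 19824 = -19816$)
$-17160 - u = -17160 - -19816 = -17160 + 19816 = 2656$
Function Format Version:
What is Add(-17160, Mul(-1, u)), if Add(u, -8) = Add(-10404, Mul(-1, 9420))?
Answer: 2656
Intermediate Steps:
u = -19816 (u = Add(8, Add(-10404, Mul(-1, 9420))) = Add(8, Add(-10404, -9420)) = Add(8, -19824) = -19816)
Add(-17160, Mul(-1, u)) = Add(-17160, Mul(-1, -19816)) = Add(-17160, 19816) = 2656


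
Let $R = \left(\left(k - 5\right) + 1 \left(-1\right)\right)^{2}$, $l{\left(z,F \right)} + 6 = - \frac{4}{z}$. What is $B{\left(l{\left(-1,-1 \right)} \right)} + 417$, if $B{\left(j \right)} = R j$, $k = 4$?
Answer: $409$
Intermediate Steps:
$l{\left(z,F \right)} = -6 - \frac{4}{z}$
$R = 4$ ($R = \left(\left(4 - 5\right) + 1 \left(-1\right)\right)^{2} = \left(-1 - 1\right)^{2} = \left(-2\right)^{2} = 4$)
$B{\left(j \right)} = 4 j$
$B{\left(l{\left(-1,-1 \right)} \right)} + 417 = 4 \left(-6 - \frac{4}{-1}\right) + 417 = 4 \left(-6 - -4\right) + 417 = 4 \left(-6 + 4\right) + 417 = 4 \left(-2\right) + 417 = -8 + 417 = 409$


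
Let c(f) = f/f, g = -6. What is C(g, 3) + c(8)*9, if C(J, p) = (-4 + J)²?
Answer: 109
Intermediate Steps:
c(f) = 1
C(g, 3) + c(8)*9 = (-4 - 6)² + 1*9 = (-10)² + 9 = 100 + 9 = 109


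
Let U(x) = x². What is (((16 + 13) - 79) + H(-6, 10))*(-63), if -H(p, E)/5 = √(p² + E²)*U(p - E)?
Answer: 3150 + 161280*√34 ≈ 9.4357e+5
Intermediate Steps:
H(p, E) = -5*(p - E)²*√(E² + p²) (H(p, E) = -5*√(p² + E²)*(p - E)² = -5*√(E² + p²)*(p - E)² = -5*(p - E)²*√(E² + p²))
(((16 + 13) - 79) + H(-6, 10))*(-63) = (((16 + 13) - 79) - 5*(10 - 1*(-6))²*√(10² + (-6)²))*(-63) = ((29 - 79) - 5*(10 + 6)²*√(100 + 36))*(-63) = (-50 - 5*16²*√136)*(-63) = (-50 - 5*256*2*√34)*(-63) = (-50 - 2560*√34)*(-63) = 3150 + 161280*√34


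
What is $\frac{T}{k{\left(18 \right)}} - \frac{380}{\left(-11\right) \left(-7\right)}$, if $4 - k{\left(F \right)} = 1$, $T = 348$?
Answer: $\frac{8552}{77} \approx 111.06$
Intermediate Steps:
$k{\left(F \right)} = 3$ ($k{\left(F \right)} = 4 - 1 = 3$)
$\frac{T}{k{\left(18 \right)}} - \frac{380}{\left(-11\right) \left(-7\right)} = \frac{348}{3} - \frac{380}{\left(-11\right) \left(-7\right)} = 348 \cdot \frac{1}{3} - \frac{380}{77} = 116 - \frac{380}{77} = \frac{8552}{77}$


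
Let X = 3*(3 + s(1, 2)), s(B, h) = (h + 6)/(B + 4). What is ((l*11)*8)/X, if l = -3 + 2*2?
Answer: 440/69 ≈ 6.3768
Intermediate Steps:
s(B, h) = (6 + h)/(4 + B)
X = 69/5 (X = 3*(3 + (6 + 2)/(4 + 1)) = 3*(3 + 8/5) = 3*(23/5) = 69/5 ≈ 13.800)
l = 1 (l = -3 + 4 = 1)
((l*11)*8)/X = ((1*11)*8)/(69/5) = (11*8)*(5/69) = 88*(5/69) = 440/69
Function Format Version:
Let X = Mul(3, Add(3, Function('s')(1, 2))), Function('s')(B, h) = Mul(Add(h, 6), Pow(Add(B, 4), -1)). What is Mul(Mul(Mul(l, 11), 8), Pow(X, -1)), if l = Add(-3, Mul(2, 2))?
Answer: Rational(440, 69) ≈ 6.3768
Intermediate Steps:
Function('s')(B, h) = Mul(Pow(Add(4, B), -1), Add(6, h)) (Function('s')(B, h) = Mul(Add(6, h), Pow(Add(4, B), -1)) = Mul(Pow(Add(4, B), -1), Add(6, h)))
X = Rational(69, 5) (X = Mul(3, Add(3, Mul(Pow(Add(4, 1), -1), Add(6, 2)))) = Mul(3, Add(3, Mul(Pow(5, -1), 8))) = Mul(3, Add(3, Mul(Rational(1, 5), 8))) = Mul(3, Add(3, Rational(8, 5))) = Mul(3, Rational(23, 5)) = Rational(69, 5) ≈ 13.800)
l = 1 (l = Add(-3, 4) = 1)
Mul(Mul(Mul(l, 11), 8), Pow(X, -1)) = Mul(Mul(Mul(1, 11), 8), Pow(Rational(69, 5), -1)) = Mul(Mul(11, 8), Rational(5, 69)) = Mul(88, Rational(5, 69)) = Rational(440, 69)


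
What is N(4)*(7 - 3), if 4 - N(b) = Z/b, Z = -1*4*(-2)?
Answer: 8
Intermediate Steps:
Z = 8 (Z = -4*(-2) = 8)
N(b) = 4 - 8/b
N(4)*(7 - 3) = (4 - 8/4)*(7 - 3) = (4 - 8*1/4)*4 = (4 - 2)*4 = 2*4 = 8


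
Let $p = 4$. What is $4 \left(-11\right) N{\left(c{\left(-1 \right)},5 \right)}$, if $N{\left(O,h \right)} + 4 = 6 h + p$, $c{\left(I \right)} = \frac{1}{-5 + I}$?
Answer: $-1320$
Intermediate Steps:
$N{\left(O,h \right)} = 6 h$ ($N{\left(O,h \right)} = -4 + \left(6 h + 4\right) = -4 + \left(4 + 6 h\right) = 6 h$)
$4 \left(-11\right) N{\left(c{\left(-1 \right)},5 \right)} = 4 \left(-11\right) 6 \cdot 5 = \left(-44\right) 30 = -1320$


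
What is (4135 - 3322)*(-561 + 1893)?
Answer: 1082916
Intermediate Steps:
(4135 - 3322)*(-561 + 1893) = 813*1332 = 1082916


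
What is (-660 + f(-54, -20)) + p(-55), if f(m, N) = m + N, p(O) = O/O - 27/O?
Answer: -40288/55 ≈ -732.51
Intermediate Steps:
p(O) = 1 - 27/O
f(m, N) = N + m
(-660 + f(-54, -20)) + p(-55) = (-660 + (-20 - 54)) + (-27 - 55)/(-55) = (-660 - 74) - 1/55*(-82) = -734 + 82/55 = -40288/55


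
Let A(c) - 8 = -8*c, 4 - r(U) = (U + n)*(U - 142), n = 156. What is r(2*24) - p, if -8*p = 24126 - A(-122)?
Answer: 88291/4 ≈ 22073.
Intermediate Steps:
r(U) = 4 - (-142 + U)*(156 + U) (r(U) = 4 - (U + 156)*(U - 142) = 4 - (156 + U)*(-142 + U) = 4 - (-142 + U)*(156 + U))
A(c) = 8 - 8*c
p = -11571/4 (p = -(24126 - (8 - 8*(-122)))/8 = -(24126 - (8 + 976))/8 = -(24126 - 1*984)/8 = -(24126 - 984)/8 = -⅛*23142 = -11571/4 ≈ -2892.8)
r(2*24) - p = (22156 - (2*24)² - 28*24) - 1*(-11571/4) = (22156 - 1*48² - 14*48) + 11571/4 = (22156 - 1*2304 - 672) + 11571/4 = (22156 - 2304 - 672) + 11571/4 = 19180 + 11571/4 = 88291/4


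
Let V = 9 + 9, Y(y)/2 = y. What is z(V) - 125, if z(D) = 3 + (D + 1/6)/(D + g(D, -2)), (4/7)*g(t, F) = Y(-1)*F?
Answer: -18191/150 ≈ -121.27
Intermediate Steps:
Y(y) = 2*y
g(t, F) = -7*F/2 (g(t, F) = 7*((2*(-1))*F)/4 = 7*(-2*F)/4 = -7*F/2)
V = 18
z(D) = 3 + (⅙ + D)/(7 + D) (z(D) = 3 + (D + 1/6)/(D - 7/2*(-2)) = 3 + (D + ⅙)/(D + 7) = 3 + (⅙ + D)/(7 + D))
z(V) - 125 = (127 + 24*18)/(6*(7 + 18)) - 125 = (⅙)*(127 + 432)/25 - 125 = (⅙)*(1/25)*559 - 125 = 559/150 - 125 = -18191/150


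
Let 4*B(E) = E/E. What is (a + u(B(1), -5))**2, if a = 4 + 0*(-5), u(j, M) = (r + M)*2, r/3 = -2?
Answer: 324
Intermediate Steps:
B(E) = 1/4 (B(E) = (E/E)/4 = (1/4)*1 = 1/4)
r = -6 (r = 3*(-2) = -6)
u(j, M) = -12 + 2*M (u(j, M) = (-6 + M)*2 = -12 + 2*M)
a = 4 (a = 4 + 0 = 4)
(a + u(B(1), -5))**2 = (4 + (-12 + 2*(-5)))**2 = (4 + (-12 - 10))**2 = (4 - 22)**2 = (-18)**2 = 324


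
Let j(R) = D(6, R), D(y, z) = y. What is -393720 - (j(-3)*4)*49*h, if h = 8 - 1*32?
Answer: -365496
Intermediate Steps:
h = -24 (h = 8 - 32 = -24)
j(R) = 6
-393720 - (j(-3)*4)*49*h = -393720 - (6*4)*49*(-24) = -393720 - 24*49*(-24) = -393720 - 1176*(-24) = -393720 - 1*(-28224) = -393720 + 28224 = -365496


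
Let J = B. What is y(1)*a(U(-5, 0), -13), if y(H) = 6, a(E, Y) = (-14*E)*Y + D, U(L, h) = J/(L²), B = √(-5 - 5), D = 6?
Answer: 36 + 1092*I*√10/25 ≈ 36.0 + 138.13*I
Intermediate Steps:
B = I*√10 (B = √(-10) = I*√10 ≈ 3.1623*I)
J = I*√10 ≈ 3.1623*I
U(L, h) = I*√10/L² (U(L, h) = (I*√10)/(L²) = (I*√10)/L² = I*√10/L²)
a(E, Y) = 6 - 14*E*Y (a(E, Y) = (-14*E)*Y + 6 = -14*E*Y + 6 = 6 - 14*E*Y)
y(1)*a(U(-5, 0), -13) = 6*(6 - 14*I*√10/(-5)²*(-13)) = 6*(6 - 14*I*√10*(1/25)*(-13)) = 6*(6 - 14*I*√10/25*(-13)) = 6*(6 + 182*I*√10/25) = 36 + 1092*I*√10/25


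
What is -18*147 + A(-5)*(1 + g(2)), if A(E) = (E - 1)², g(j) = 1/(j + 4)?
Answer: -2604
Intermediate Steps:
g(j) = 1/(4 + j)
A(E) = (-1 + E)²
-18*147 + A(-5)*(1 + g(2)) = -18*147 + (-1 - 5)²*(1 + 1/(4 + 2)) = -2646 + (-6)²*(1 + 1/6) = -2646 + 36*(1 + ⅙) = -2646 + 36*(7/6) = -2646 + 42 = -2604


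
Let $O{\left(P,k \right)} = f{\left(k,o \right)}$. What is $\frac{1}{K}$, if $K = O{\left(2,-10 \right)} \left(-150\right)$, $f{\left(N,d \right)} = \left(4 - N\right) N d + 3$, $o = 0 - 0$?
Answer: $- \frac{1}{450} \approx -0.0022222$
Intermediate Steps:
$o = 0$ ($o = 0 + 0 = 0$)
$f{\left(N,d \right)} = 3 + N d \left(4 - N\right)$ ($f{\left(N,d \right)} = N \left(4 - N\right) d + 3 = N d \left(4 - N\right) + 3 = 3 + N d \left(4 - N\right)$)
$O{\left(P,k \right)} = 3$ ($O{\left(P,k \right)} = 3 - 0 k^{2} + 4 k 0 = 3 + 0 + 0 = 3$)
$K = -450$ ($K = 3 \left(-150\right) = -450$)
$\frac{1}{K} = \frac{1}{-450} = - \frac{1}{450}$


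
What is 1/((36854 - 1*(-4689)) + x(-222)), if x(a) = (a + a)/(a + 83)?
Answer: 139/5774921 ≈ 2.4070e-5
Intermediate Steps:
x(a) = 2*a/(83 + a) (x(a) = (2*a)/(83 + a) = 2*a/(83 + a))
1/((36854 - 1*(-4689)) + x(-222)) = 1/((36854 - 1*(-4689)) + 2*(-222)/(83 - 222)) = 1/((36854 + 4689) + 2*(-222)/(-139)) = 1/(41543 + 2*(-222)*(-1/139)) = 1/(41543 + 444/139) = 1/(5774921/139) = 139/5774921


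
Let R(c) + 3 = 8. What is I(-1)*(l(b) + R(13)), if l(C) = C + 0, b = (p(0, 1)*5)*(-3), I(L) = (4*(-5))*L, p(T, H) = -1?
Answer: 400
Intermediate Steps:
R(c) = 5 (R(c) = -3 + 8 = 5)
I(L) = -20*L
b = 15 (b = -1*5*(-3) = -5*(-3) = 15)
l(C) = C
I(-1)*(l(b) + R(13)) = (-20*(-1))*(15 + 5) = 20*20 = 400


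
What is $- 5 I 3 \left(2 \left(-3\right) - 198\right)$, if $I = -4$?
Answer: $-12240$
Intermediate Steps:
$- 5 I 3 \left(2 \left(-3\right) - 198\right) = \left(-5\right) \left(-4\right) 3 \left(2 \left(-3\right) - 198\right) = 20 \cdot 3 \left(-6 - 198\right) = 60 \left(-204\right) = -12240$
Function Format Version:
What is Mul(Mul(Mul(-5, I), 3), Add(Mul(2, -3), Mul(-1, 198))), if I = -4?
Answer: -12240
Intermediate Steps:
Mul(Mul(Mul(-5, I), 3), Add(Mul(2, -3), Mul(-1, 198))) = Mul(Mul(Mul(-5, -4), 3), Add(Mul(2, -3), Mul(-1, 198))) = Mul(Mul(20, 3), Add(-6, -198)) = Mul(60, -204) = -12240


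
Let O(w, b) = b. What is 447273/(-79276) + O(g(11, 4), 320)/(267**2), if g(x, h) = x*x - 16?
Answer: -31860276577/5651506764 ≈ -5.6375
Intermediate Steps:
g(x, h) = -16 + x**2 (g(x, h) = x**2 - 16 = -16 + x**2)
447273/(-79276) + O(g(11, 4), 320)/(267**2) = 447273/(-79276) + 320/(267**2) = 447273*(-1/79276) + 320/71289 = -447273/79276 + 320*(1/71289) = -447273/79276 + 320/71289 = -31860276577/5651506764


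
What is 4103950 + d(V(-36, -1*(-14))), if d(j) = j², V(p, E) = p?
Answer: 4105246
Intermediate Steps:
4103950 + d(V(-36, -1*(-14))) = 4103950 + (-36)² = 4103950 + 1296 = 4105246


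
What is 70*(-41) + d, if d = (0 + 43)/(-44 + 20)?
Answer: -68923/24 ≈ -2871.8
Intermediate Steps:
d = -43/24 (d = 43/(-24) = 43*(-1/24) = -43/24 ≈ -1.7917)
70*(-41) + d = 70*(-41) - 43/24 = -2870 - 43/24 = -68923/24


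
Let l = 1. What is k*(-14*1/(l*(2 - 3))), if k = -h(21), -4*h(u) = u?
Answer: 147/2 ≈ 73.500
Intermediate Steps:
h(u) = -u/4
k = 21/4 (k = -(-1)*21/4 = -1*(-21/4) = 21/4 ≈ 5.2500)
k*(-14*1/(l*(2 - 3))) = 21*(-14/(2 - 3))/4 = 21*(-14/((-1*1)))/4 = 21*(-14/(-1))/4 = 21*(-14*(-1))/4 = (21/4)*14 = 147/2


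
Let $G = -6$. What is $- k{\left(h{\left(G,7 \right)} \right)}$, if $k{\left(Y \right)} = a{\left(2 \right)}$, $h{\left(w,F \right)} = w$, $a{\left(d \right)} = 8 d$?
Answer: $-16$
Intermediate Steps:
$k{\left(Y \right)} = 16$ ($k{\left(Y \right)} = 8 \cdot 2 = 16$)
$- k{\left(h{\left(G,7 \right)} \right)} = \left(-1\right) 16 = -16$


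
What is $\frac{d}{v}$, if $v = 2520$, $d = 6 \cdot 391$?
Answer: $\frac{391}{420} \approx 0.93095$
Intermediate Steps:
$d = 2346$
$\frac{d}{v} = \frac{2346}{2520} = 2346 \cdot \frac{1}{2520} = \frac{391}{420}$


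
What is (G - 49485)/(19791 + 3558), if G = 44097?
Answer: -1796/7783 ≈ -0.23076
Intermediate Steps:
(G - 49485)/(19791 + 3558) = (44097 - 49485)/(19791 + 3558) = -5388/23349 = -5388*1/23349 = -1796/7783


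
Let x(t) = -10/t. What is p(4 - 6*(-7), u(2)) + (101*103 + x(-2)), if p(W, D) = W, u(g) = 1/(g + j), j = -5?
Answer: 10454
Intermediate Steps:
u(g) = 1/(-5 + g) (u(g) = 1/(g - 5) = 1/(-5 + g))
p(4 - 6*(-7), u(2)) + (101*103 + x(-2)) = (4 - 6*(-7)) + (101*103 - 10/(-2)) = (4 + 42) + (10403 - 10*(-½)) = 46 + (10403 + 5) = 46 + 10408 = 10454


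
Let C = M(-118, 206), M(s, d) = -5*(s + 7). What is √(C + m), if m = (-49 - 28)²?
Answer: 2*√1621 ≈ 80.523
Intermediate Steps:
M(s, d) = -35 - 5*s (M(s, d) = -5*(7 + s) = -35 - 5*s)
C = 555 (C = -35 - 5*(-118) = -35 + 590 = 555)
m = 5929 (m = (-77)² = 5929)
√(C + m) = √(555 + 5929) = √6484 = 2*√1621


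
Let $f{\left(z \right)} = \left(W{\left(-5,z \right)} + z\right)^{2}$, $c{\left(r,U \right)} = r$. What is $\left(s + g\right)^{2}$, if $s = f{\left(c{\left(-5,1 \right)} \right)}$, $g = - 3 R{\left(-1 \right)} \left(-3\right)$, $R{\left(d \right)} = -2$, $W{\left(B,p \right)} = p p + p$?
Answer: $42849$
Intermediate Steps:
$W{\left(B,p \right)} = p + p^{2}$ ($W{\left(B,p \right)} = p^{2} + p = p + p^{2}$)
$f{\left(z \right)} = \left(z + z \left(1 + z\right)\right)^{2}$ ($f{\left(z \right)} = \left(z \left(1 + z\right) + z\right)^{2} = \left(z + z \left(1 + z\right)\right)^{2}$)
$g = -18$ ($g = \left(-3\right) \left(-2\right) \left(-3\right) = 6 \left(-3\right) = -18$)
$s = 225$ ($s = \left(-5\right)^{2} \left(2 - 5\right)^{2} = 25 \left(-3\right)^{2} = 25 \cdot 9 = 225$)
$\left(s + g\right)^{2} = \left(225 - 18\right)^{2} = 207^{2} = 42849$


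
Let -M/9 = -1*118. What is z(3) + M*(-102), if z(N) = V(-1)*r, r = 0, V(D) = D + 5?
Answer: -108324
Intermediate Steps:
V(D) = 5 + D
z(N) = 0 (z(N) = (5 - 1)*0 = 4*0 = 0)
M = 1062 (M = -(-9)*118 = -9*(-118) = 1062)
z(3) + M*(-102) = 0 + 1062*(-102) = 0 - 108324 = -108324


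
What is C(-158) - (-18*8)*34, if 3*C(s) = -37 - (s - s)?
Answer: 14651/3 ≈ 4883.7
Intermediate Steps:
C(s) = -37/3 (C(s) = (-37 - (s - s))/3 = (-37 - 1*0)/3 = (-37 + 0)/3 = (1/3)*(-37) = -37/3)
C(-158) - (-18*8)*34 = -37/3 - (-18*8)*34 = -37/3 - (-144)*34 = -37/3 - 1*(-4896) = -37/3 + 4896 = 14651/3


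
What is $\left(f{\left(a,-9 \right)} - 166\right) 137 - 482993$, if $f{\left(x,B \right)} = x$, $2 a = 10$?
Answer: $-505050$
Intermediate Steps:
$a = 5$ ($a = \frac{1}{2} \cdot 10 = 5$)
$\left(f{\left(a,-9 \right)} - 166\right) 137 - 482993 = \left(5 - 166\right) 137 - 482993 = \left(-161\right) 137 - 482993 = -22057 - 482993 = -505050$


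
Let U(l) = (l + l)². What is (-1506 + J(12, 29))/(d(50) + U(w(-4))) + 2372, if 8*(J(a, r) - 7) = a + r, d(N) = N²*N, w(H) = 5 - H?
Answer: 7362651/3104 ≈ 2372.0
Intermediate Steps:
d(N) = N³
J(a, r) = 7 + a/8 + r/8 (J(a, r) = 7 + (a + r)/8 = 7 + (a/8 + r/8) = 7 + a/8 + r/8)
U(l) = 4*l² (U(l) = (2*l)² = 4*l²)
(-1506 + J(12, 29))/(d(50) + U(w(-4))) + 2372 = (-1506 + (7 + (⅛)*12 + (⅛)*29))/(50³ + 4*(5 - 1*(-4))²) + 2372 = (-1506 + (7 + 3/2 + 29/8))/(125000 + 4*(5 + 4)²) + 2372 = (-1506 + 97/8)/(125000 + 4*9²) + 2372 = -11951/(8*(125000 + 4*81)) + 2372 = -11951/(8*(125000 + 324)) + 2372 = -11951/8/125324 + 2372 = -11951/8*1/125324 + 2372 = -37/3104 + 2372 = 7362651/3104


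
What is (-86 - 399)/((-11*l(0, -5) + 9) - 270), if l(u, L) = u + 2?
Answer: 485/283 ≈ 1.7138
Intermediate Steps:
l(u, L) = 2 + u
(-86 - 399)/((-11*l(0, -5) + 9) - 270) = (-86 - 399)/((-11*(2 + 0) + 9) - 270) = -485/((-11*2 + 9) - 270) = -485/((-22 + 9) - 270) = -485/(-13 - 270) = -485/(-283) = -485*(-1/283) = 485/283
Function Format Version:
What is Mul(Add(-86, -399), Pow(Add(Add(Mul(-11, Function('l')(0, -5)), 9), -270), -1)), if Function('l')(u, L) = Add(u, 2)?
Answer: Rational(485, 283) ≈ 1.7138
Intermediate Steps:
Function('l')(u, L) = Add(2, u)
Mul(Add(-86, -399), Pow(Add(Add(Mul(-11, Function('l')(0, -5)), 9), -270), -1)) = Mul(Add(-86, -399), Pow(Add(Add(Mul(-11, Add(2, 0)), 9), -270), -1)) = Mul(-485, Pow(Add(Add(Mul(-11, 2), 9), -270), -1)) = Mul(-485, Pow(Add(Add(-22, 9), -270), -1)) = Mul(-485, Pow(Add(-13, -270), -1)) = Mul(-485, Pow(-283, -1)) = Mul(-485, Rational(-1, 283)) = Rational(485, 283)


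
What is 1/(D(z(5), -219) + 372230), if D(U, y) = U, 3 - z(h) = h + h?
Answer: 1/372223 ≈ 2.6866e-6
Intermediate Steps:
z(h) = 3 - 2*h (z(h) = 3 - (h + h) = 3 - 2*h)
1/(D(z(5), -219) + 372230) = 1/((3 - 2*5) + 372230) = 1/((3 - 10) + 372230) = 1/(-7 + 372230) = 1/372223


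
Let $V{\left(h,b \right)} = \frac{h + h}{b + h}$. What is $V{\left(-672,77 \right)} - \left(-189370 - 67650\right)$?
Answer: $\frac{21846892}{85} \approx 2.5702 \cdot 10^{5}$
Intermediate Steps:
$V{\left(h,b \right)} = \frac{2 h}{b + h}$
$V{\left(-672,77 \right)} - \left(-189370 - 67650\right) = 2 \left(-672\right) \frac{1}{77 - 672} - \left(-189370 - 67650\right) = 2 \left(-672\right) \frac{1}{-595} - \left(-189370 - 67650\right) = 2 \left(-672\right) \left(- \frac{1}{595}\right) - -257020 = \frac{192}{85} + 257020 = \frac{21846892}{85}$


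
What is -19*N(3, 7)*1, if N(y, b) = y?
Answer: -57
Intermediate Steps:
-19*N(3, 7)*1 = -19*3*1 = -57*1 = -57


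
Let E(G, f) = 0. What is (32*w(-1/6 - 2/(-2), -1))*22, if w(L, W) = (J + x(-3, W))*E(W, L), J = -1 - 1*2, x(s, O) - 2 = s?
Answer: 0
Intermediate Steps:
x(s, O) = 2 + s
J = -3 (J = -1 - 2 = -3)
w(L, W) = 0 (w(L, W) = (-3 + (2 - 3))*0 = (-3 - 1)*0 = -4*0 = 0)
(32*w(-1/6 - 2/(-2), -1))*22 = (32*0)*22 = 0*22 = 0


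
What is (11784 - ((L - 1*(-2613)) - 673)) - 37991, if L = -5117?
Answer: -23030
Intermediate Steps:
(11784 - ((L - 1*(-2613)) - 673)) - 37991 = (11784 - ((-5117 - 1*(-2613)) - 673)) - 37991 = (11784 - ((-5117 + 2613) - 673)) - 37991 = (11784 - (-2504 - 673)) - 37991 = (11784 - 1*(-3177)) - 37991 = (11784 + 3177) - 37991 = 14961 - 37991 = -23030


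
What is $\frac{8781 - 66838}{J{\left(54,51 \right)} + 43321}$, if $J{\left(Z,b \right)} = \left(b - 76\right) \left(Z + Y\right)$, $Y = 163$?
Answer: $- \frac{58057}{37896} \approx -1.532$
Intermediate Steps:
$J{\left(Z,b \right)} = \left(-76 + b\right) \left(163 + Z\right)$ ($J{\left(Z,b \right)} = \left(b - 76\right) \left(Z + 163\right) = \left(-76 + b\right) \left(163 + Z\right)$)
$\frac{8781 - 66838}{J{\left(54,51 \right)} + 43321} = \frac{8781 - 66838}{\left(-12388 - 4104 + 163 \cdot 51 + 54 \cdot 51\right) + 43321} = - \frac{58057}{\left(-12388 - 4104 + 8313 + 2754\right) + 43321} = - \frac{58057}{-5425 + 43321} = - \frac{58057}{37896}$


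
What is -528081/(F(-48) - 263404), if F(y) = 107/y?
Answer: 25347888/12643499 ≈ 2.0048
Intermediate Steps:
-528081/(F(-48) - 263404) = -528081/(107/(-48) - 263404) = -528081/(107*(-1/48) - 263404) = -528081/(-107/48 - 263404) = -528081/(-12643499/48) = -528081*(-48/12643499) = 25347888/12643499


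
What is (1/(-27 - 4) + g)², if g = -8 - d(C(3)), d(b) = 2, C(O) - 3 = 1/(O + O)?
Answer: 96721/961 ≈ 100.65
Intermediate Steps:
C(O) = 3 + 1/(2*O) (C(O) = 3 + 1/(O + O) = 3 + 1/(2*O))
g = -10 (g = -8 - 1*2 = -8 - 2 = -10)
(1/(-27 - 4) + g)² = (1/(-27 - 4) - 10)² = (1/(-31) - 10)² = (-1/31 - 10)² = (-311/31)² = 96721/961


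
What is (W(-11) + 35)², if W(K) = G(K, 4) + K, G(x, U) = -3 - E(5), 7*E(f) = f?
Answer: 20164/49 ≈ 411.51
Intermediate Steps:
E(f) = f/7
G(x, U) = -26/7 (G(x, U) = -3 - 5/7 = -26/7)
W(K) = -26/7 + K
(W(-11) + 35)² = ((-26/7 - 11) + 35)² = (-103/7 + 35)² = (142/7)² = 20164/49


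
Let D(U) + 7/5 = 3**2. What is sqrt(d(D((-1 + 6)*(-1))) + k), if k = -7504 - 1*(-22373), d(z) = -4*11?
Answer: 5*sqrt(593) ≈ 121.76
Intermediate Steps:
D(U) = 38/5 (D(U) = -7/5 + 3**2 = -7/5 + 9 = 38/5)
d(z) = -44
k = 14869 (k = -7504 + 22373 = 14869)
sqrt(d(D((-1 + 6)*(-1))) + k) = sqrt(-44 + 14869) = sqrt(14825) = 5*sqrt(593)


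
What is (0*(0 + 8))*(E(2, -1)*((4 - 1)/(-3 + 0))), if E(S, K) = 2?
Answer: 0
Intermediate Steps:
(0*(0 + 8))*(E(2, -1)*((4 - 1)/(-3 + 0))) = (0*(0 + 8))*(2*((4 - 1)/(-3 + 0))) = (0*8)*(2*(3/(-3))) = 0*(2*(3*(-1/3))) = 0*(2*(-1)) = 0*(-2) = 0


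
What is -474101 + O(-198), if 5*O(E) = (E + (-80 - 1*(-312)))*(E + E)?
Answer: -2383969/5 ≈ -4.7679e+5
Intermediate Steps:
O(E) = 2*E*(232 + E)/5 (O(E) = ((E + (-80 - 1*(-312)))*(E + E))/5 = ((E + (-80 + 312))*(2*E))/5 = ((E + 232)*(2*E))/5 = ((232 + E)*(2*E))/5 = (2*E*(232 + E))/5 = 2*E*(232 + E)/5)
-474101 + O(-198) = -474101 + (⅖)*(-198)*(232 - 198) = -474101 + (⅖)*(-198)*34 = -474101 - 13464/5 = -2383969/5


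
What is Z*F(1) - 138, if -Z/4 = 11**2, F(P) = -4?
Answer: 1798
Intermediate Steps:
Z = -484 (Z = -4*11**2 = -4*121 = -484)
Z*F(1) - 138 = -484*(-4) - 138 = 1936 - 138 = 1798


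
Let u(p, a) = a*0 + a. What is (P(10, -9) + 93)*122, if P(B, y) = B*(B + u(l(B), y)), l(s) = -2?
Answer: 12566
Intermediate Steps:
u(p, a) = a (u(p, a) = 0 + a = a)
P(B, y) = B*(B + y)
(P(10, -9) + 93)*122 = (10*(10 - 9) + 93)*122 = (10*1 + 93)*122 = (10 + 93)*122 = 103*122 = 12566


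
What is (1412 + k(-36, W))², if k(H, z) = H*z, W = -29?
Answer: 6031936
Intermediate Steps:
(1412 + k(-36, W))² = (1412 - 36*(-29))² = (1412 + 1044)² = 2456² = 6031936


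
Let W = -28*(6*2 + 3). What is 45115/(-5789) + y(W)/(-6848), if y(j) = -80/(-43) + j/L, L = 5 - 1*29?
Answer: -3797017915/487043456 ≈ -7.7961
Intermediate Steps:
L = -24 (L = 5 - 29 = -24)
W = -420 (W = -28*(12 + 3) = -28*15 = -420)
y(j) = 80/43 - j/24 (y(j) = -80/(-43) + j/(-24) = -80*(-1/43) + j*(-1/24) = 80/43 - j/24)
45115/(-5789) + y(W)/(-6848) = 45115/(-5789) + (80/43 - 1/24*(-420))/(-6848) = 45115*(-1/5789) + (80/43 + 35/2)*(-1/6848) = -6445/827 + (1665/86)*(-1/6848) = -6445/827 - 1665/588928 = -3797017915/487043456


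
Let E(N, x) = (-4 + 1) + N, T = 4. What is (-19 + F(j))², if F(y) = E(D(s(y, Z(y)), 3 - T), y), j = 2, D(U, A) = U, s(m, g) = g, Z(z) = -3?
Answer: 625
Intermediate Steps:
E(N, x) = -3 + N
F(y) = -6 (F(y) = -3 - 3 = -6)
(-19 + F(j))² = (-19 - 6)² = (-25)² = 625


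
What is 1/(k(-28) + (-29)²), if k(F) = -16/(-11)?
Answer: 11/9267 ≈ 0.0011870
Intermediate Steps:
k(F) = 16/11 (k(F) = -16*(-1/11) = 16/11)
1/(k(-28) + (-29)²) = 1/(16/11 + (-29)²) = 1/(16/11 + 841) = 1/(9267/11) = 11/9267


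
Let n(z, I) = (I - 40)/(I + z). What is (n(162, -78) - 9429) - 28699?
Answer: -1601435/42 ≈ -38129.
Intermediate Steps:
n(z, I) = (-40 + I)/(I + z)
(n(162, -78) - 9429) - 28699 = ((-40 - 78)/(-78 + 162) - 9429) - 28699 = (-118/84 - 9429) - 28699 = ((1/84)*(-118) - 9429) - 28699 = (-59/42 - 9429) - 28699 = -396077/42 - 28699 = -1601435/42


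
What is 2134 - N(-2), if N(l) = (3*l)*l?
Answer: 2122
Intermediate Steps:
N(l) = 3*l²
2134 - N(-2) = 2134 - 3*(-2)² = 2134 - 3*4 = 2134 - 1*12 = 2134 - 12 = 2122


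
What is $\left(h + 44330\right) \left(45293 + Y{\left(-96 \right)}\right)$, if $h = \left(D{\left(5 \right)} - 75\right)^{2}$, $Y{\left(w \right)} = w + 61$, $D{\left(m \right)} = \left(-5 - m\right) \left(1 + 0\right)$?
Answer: $2333276190$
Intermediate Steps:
$D{\left(m \right)} = -5 - m$ ($D{\left(m \right)} = \left(-5 - m\right) 1 = -5 - m$)
$Y{\left(w \right)} = 61 + w$
$h = 7225$ ($h = \left(\left(-5 - 5\right) - 75\right)^{2} = \left(-10 - 75\right)^{2} = \left(-85\right)^{2} = 7225$)
$\left(h + 44330\right) \left(45293 + Y{\left(-96 \right)}\right) = \left(7225 + 44330\right) \left(45293 + \left(61 - 96\right)\right) = 51555 \left(45293 - 35\right) = 51555 \cdot 45258 = 2333276190$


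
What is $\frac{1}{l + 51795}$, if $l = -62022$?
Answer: $- \frac{1}{10227} \approx -9.778 \cdot 10^{-5}$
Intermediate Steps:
$\frac{1}{l + 51795} = \frac{1}{-62022 + 51795} = \frac{1}{-10227} = - \frac{1}{10227}$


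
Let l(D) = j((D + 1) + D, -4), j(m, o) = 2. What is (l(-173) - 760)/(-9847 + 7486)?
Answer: 758/2361 ≈ 0.32105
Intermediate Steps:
l(D) = 2
(l(-173) - 760)/(-9847 + 7486) = (2 - 760)/(-9847 + 7486) = -758/(-2361) = -758*(-1/2361) = 758/2361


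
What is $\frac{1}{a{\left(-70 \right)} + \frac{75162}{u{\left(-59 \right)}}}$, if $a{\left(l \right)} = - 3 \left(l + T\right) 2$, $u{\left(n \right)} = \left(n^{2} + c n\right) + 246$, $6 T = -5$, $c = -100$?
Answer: $\frac{3209}{1388879} \approx 0.0023105$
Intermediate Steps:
$T = - \frac{5}{6}$ ($T = \frac{1}{6} \left(-5\right) = - \frac{5}{6} \approx -0.83333$)
$u{\left(n \right)} = 246 + n^{2} - 100 n$ ($u{\left(n \right)} = \left(n^{2} - 100 n\right) + 246 = 246 + n^{2} - 100 n$)
$a{\left(l \right)} = 5 - 6 l$ ($a{\left(l \right)} = - 3 \left(l - \frac{5}{6}\right) 2 = - 3 \left(- \frac{5}{6} + l\right) 2 = \left(\frac{5}{2} - 3 l\right) 2 = 5 - 6 l$)
$\frac{1}{a{\left(-70 \right)} + \frac{75162}{u{\left(-59 \right)}}} = \frac{1}{\left(5 - -420\right) + \frac{75162}{246 + \left(-59\right)^{2} - -5900}} = \frac{1}{\left(5 + 420\right) + \frac{75162}{246 + 3481 + 5900}} = \frac{1}{425 + \frac{75162}{9627}} = \frac{1}{425 + 75162 \cdot \frac{1}{9627}} = \frac{1}{425 + \frac{25054}{3209}} = \frac{1}{\frac{1388879}{3209}} = \frac{3209}{1388879}$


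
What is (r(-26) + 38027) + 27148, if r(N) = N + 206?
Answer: 65355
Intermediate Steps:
r(N) = 206 + N
(r(-26) + 38027) + 27148 = ((206 - 26) + 38027) + 27148 = (180 + 38027) + 27148 = 38207 + 27148 = 65355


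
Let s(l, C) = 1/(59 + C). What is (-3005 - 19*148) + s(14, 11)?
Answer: -407189/70 ≈ -5817.0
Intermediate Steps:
(-3005 - 19*148) + s(14, 11) = (-3005 - 19*148) + 1/(59 + 11) = (-3005 - 2812) + 1/70 = -5817 + 1/70 = -407189/70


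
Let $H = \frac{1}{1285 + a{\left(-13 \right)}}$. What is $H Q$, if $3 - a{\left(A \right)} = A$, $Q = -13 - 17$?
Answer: $- \frac{30}{1301} \approx -0.023059$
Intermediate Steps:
$Q = -30$ ($Q = -13 - 17 = -30$)
$a{\left(A \right)} = 3 - A$
$H = \frac{1}{1301}$ ($H = \frac{1}{1285 + \left(3 - -13\right)} = \frac{1}{1285 + \left(3 + 13\right)} = \frac{1}{1285 + 16} = \frac{1}{1301} \approx 0.00076864$)
$H Q = \frac{1}{1301} \left(-30\right) = - \frac{30}{1301}$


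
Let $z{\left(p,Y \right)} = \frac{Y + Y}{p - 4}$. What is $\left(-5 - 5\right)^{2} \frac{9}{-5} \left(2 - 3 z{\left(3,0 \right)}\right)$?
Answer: $-360$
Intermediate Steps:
$z{\left(p,Y \right)} = \frac{2 Y}{-4 + p}$
$\left(-5 - 5\right)^{2} \frac{9}{-5} \left(2 - 3 z{\left(3,0 \right)}\right) = \left(-5 - 5\right)^{2} \frac{9}{-5} \left(2 - 3 \cdot 2 \cdot 0 \frac{1}{-4 + 3}\right) = \left(-10\right)^{2} \cdot 9 \left(- \frac{1}{5}\right) \left(2 - 3 \cdot 2 \cdot 0 \frac{1}{-1}\right) = 100 \left(- \frac{9}{5}\right) \left(2 - 3 \cdot 2 \cdot 0 \left(-1\right)\right) = - 180 \left(2 - 0\right) = - 180 \left(2 + 0\right) = \left(-180\right) 2 = -360$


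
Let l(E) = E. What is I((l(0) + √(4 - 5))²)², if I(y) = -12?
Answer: 144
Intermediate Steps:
I((l(0) + √(4 - 5))²)² = (-12)² = 144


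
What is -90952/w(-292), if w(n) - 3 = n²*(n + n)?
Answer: 90952/49794173 ≈ 0.0018266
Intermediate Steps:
w(n) = 3 + 2*n³ (w(n) = 3 + n²*(n + n) = 3 + n²*(2*n) = 3 + 2*n³)
-90952/w(-292) = -90952/(3 + 2*(-292)³) = -90952/(3 + 2*(-24897088)) = -90952/(3 - 49794176) = -90952/(-49794173) = -90952*(-1/49794173) = 90952/49794173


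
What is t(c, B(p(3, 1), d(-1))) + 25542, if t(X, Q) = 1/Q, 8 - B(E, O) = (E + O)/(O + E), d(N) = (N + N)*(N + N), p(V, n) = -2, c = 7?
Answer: 178795/7 ≈ 25542.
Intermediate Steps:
d(N) = 4*N² (d(N) = (2*N)*(2*N) = 4*N²)
B(E, O) = 7 (B(E, O) = 8 - (E + O)/(O + E) = 8 - (E + O)/(E + O) = 8 - 1*1 = 8 - 1 = 7)
t(c, B(p(3, 1), d(-1))) + 25542 = 1/7 + 25542 = ⅐ + 25542 = 178795/7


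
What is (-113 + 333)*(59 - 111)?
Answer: -11440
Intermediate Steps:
(-113 + 333)*(59 - 111) = 220*(-52) = -11440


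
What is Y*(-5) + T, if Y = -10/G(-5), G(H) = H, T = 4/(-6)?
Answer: -32/3 ≈ -10.667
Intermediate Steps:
T = -⅔ (T = 4*(-⅙) = -⅔ ≈ -0.66667)
Y = 2 (Y = -10/(-5) = -10*(-⅕) = 2)
Y*(-5) + T = 2*(-5) - ⅔ = -10 - ⅔ = -32/3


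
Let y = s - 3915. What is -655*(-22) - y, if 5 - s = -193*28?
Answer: 12916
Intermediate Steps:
s = 5409 (s = 5 - (-193)*28 = 5 - 1*(-5404) = 5 + 5404 = 5409)
y = 1494 (y = 5409 - 3915 = 1494)
-655*(-22) - y = -655*(-22) - 1*1494 = 14410 - 1494 = 12916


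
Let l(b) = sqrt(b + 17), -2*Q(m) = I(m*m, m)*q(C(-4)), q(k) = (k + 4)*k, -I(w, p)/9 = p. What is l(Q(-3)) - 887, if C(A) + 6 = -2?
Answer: -887 + I*sqrt(415) ≈ -887.0 + 20.372*I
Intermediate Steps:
I(w, p) = -9*p
C(A) = -8 (C(A) = -6 - 2 = -8)
q(k) = k*(4 + k) (q(k) = (4 + k)*k = k*(4 + k))
Q(m) = 144*m (Q(m) = -(-9*m)*(-8*(4 - 8))/2 = -(-9*m)*(-8*(-4))/2 = -(-9*m)*32/2 = -(-144)*m = 144*m)
l(b) = sqrt(17 + b)
l(Q(-3)) - 887 = sqrt(17 + 144*(-3)) - 887 = sqrt(17 - 432) - 887 = sqrt(-415) - 887 = I*sqrt(415) - 887 = -887 + I*sqrt(415)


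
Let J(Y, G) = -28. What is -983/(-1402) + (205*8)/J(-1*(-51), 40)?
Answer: -567939/9814 ≈ -57.870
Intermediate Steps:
-983/(-1402) + (205*8)/J(-1*(-51), 40) = -983/(-1402) + (205*8)/(-28) = -983*(-1/1402) + 1640*(-1/28) = 983/1402 - 410/7 = -567939/9814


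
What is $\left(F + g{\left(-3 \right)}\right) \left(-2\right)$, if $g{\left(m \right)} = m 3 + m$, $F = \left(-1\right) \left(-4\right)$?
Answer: $16$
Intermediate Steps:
$F = 4$
$g{\left(m \right)} = 4 m$ ($g{\left(m \right)} = 3 m + m = 4 m$)
$\left(F + g{\left(-3 \right)}\right) \left(-2\right) = \left(4 + 4 \left(-3\right)\right) \left(-2\right) = \left(4 - 12\right) \left(-2\right) = \left(-8\right) \left(-2\right) = 16$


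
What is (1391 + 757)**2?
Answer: 4613904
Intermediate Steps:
(1391 + 757)**2 = 2148**2 = 4613904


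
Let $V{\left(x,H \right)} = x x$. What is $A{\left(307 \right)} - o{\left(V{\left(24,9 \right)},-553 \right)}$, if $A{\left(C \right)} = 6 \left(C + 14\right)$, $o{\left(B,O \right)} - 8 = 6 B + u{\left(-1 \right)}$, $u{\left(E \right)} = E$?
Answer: $-1537$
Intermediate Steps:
$V{\left(x,H \right)} = x^{2}$
$o{\left(B,O \right)} = 7 + 6 B$ ($o{\left(B,O \right)} = 8 + \left(6 B - 1\right) = 8 + \left(-1 + 6 B\right) = 7 + 6 B$)
$A{\left(C \right)} = 84 + 6 C$ ($A{\left(C \right)} = 6 \left(14 + C\right) = 84 + 6 C$)
$A{\left(307 \right)} - o{\left(V{\left(24,9 \right)},-553 \right)} = \left(84 + 6 \cdot 307\right) - \left(7 + 6 \cdot 24^{2}\right) = \left(84 + 1842\right) - \left(7 + 6 \cdot 576\right) = 1926 - \left(7 + 3456\right) = 1926 - 3463 = -1537$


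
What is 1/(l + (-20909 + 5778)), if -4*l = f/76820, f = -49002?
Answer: -153640/2324702339 ≈ -6.6090e-5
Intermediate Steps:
l = 24501/153640 (l = -(-24501)/(2*76820) = -1/4*(-24501/38410) = 24501/153640 ≈ 0.15947)
1/(l + (-20909 + 5778)) = 1/(24501/153640 + (-20909 + 5778)) = 1/(24501/153640 - 15131) = 1/(-2324702339/153640) = -153640/2324702339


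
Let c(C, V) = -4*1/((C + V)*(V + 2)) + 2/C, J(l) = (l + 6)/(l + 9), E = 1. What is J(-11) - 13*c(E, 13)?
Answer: -4883/210 ≈ -23.252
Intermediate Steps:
J(l) = (6 + l)/(9 + l)
c(C, V) = 2/C - 4/((2 + V)*(C + V)) (c(C, V) = -4*1/((2 + V)*(C + V)) + 2/C = -4/((2 + V)*(C + V)) + 2/C = 2/C - 4/((2 + V)*(C + V)))
J(-11) - 13*c(E, 13) = (6 - 11)/(9 - 11) - 26*13*(2 + 1 + 13)/(1*(13² + 2*1 + 2*13 + 1*13)) = -5/(-2) - 26*13*16/(169 + 2 + 26 + 13) = -½*(-5) - 26*13*16/210 = 5/2 - 26*13*16/210 = 5/2 - 13*208/105 = 5/2 - 2704/105 = -4883/210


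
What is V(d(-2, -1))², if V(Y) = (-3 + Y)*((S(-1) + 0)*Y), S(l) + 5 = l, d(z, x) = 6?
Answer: 11664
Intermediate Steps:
S(l) = -5 + l
V(Y) = -6*Y*(-3 + Y) (V(Y) = (-3 + Y)*(((-5 - 1) + 0)*Y) = (-3 + Y)*((-6 + 0)*Y) = (-3 + Y)*(-6*Y) = -6*Y*(-3 + Y))
V(d(-2, -1))² = (6*6*(3 - 1*6))² = (6*6*(3 - 6))² = (6*6*(-3))² = (-108)² = 11664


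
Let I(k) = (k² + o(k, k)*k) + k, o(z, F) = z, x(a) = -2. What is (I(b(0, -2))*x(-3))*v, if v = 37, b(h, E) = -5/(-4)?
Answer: -1295/4 ≈ -323.75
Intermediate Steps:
b(h, E) = 5/4 (b(h, E) = -5*(-¼) = 5/4)
I(k) = k + 2*k² (I(k) = (k² + k*k) + k = (k² + k²) + k = 2*k² + k = k + 2*k²)
(I(b(0, -2))*x(-3))*v = ((5*(1 + 2*(5/4))/4)*(-2))*37 = ((5*(1 + 5/2)/4)*(-2))*37 = (((5/4)*(7/2))*(-2))*37 = ((35/8)*(-2))*37 = -35/4*37 = -1295/4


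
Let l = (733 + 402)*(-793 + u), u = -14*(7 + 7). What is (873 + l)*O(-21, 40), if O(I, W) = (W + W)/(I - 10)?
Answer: 2894560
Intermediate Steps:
u = -196 (u = -14*14 = -196)
l = -1122515 (l = (733 + 402)*(-793 - 196) = 1135*(-989) = -1122515)
O(I, W) = 2*W/(-10 + I) (O(I, W) = (2*W)/(-10 + I) = 2*W/(-10 + I))
(873 + l)*O(-21, 40) = (873 - 1122515)*(2*40/(-10 - 21)) = -2243284*40/(-31) = -2243284*40*(-1)/31 = -1121642*(-80/31) = 2894560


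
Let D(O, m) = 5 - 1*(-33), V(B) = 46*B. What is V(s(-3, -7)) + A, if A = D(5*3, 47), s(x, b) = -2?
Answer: -54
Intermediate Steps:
D(O, m) = 38 (D(O, m) = 5 + 33 = 38)
A = 38
V(s(-3, -7)) + A = 46*(-2) + 38 = -92 + 38 = -54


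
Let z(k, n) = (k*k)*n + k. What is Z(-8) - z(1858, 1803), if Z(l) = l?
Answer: -6224253558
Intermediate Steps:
z(k, n) = k + n*k**2 (z(k, n) = k**2*n + k = n*k**2 + k = k + n*k**2)
Z(-8) - z(1858, 1803) = -8 - 1858*(1 + 1858*1803) = -8 - 1858*(1 + 3349974) = -8 - 1858*3349975 = -8 - 1*6224253550 = -8 - 6224253550 = -6224253558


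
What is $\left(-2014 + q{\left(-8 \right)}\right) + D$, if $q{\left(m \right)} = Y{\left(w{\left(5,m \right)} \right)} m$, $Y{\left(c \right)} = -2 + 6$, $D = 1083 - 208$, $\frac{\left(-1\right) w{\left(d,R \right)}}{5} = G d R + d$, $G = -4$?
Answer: $-1171$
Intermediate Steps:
$w{\left(d,R \right)} = - 5 d + 20 R d$ ($w{\left(d,R \right)} = - 5 \left(- 4 d R + d\right) = - 5 \left(- 4 R d + d\right) = - 5 \left(d - 4 R d\right) = - 5 d + 20 R d$)
$D = 875$
$Y{\left(c \right)} = 4$
$q{\left(m \right)} = 4 m$
$\left(-2014 + q{\left(-8 \right)}\right) + D = \left(-2014 + 4 \left(-8\right)\right) + 875 = \left(-2014 - 32\right) + 875 = -2046 + 875 = -1171$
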